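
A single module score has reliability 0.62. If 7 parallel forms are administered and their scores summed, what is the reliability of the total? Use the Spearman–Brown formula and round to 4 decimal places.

0.9195

ρ_k = kρ / (1 + (k−1)ρ) = 7·0.62 / (1 + 6·0.62) = 4.340 / 4.720 = 0.9195.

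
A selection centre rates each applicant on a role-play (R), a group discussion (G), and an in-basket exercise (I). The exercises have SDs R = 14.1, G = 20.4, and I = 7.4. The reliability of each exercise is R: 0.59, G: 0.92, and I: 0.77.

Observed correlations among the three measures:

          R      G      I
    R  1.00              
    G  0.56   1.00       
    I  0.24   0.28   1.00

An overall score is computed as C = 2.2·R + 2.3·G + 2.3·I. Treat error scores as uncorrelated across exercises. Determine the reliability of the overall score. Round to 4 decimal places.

0.8898

Var(C) = 2.2²·14.1² + 2.3²·20.4² + 2.3²·7.4² + 2·[5.06·14.1·20.4·0.56 + 5.06·14.1·7.4·0.24 + 5.29·20.4·7.4·0.28] = 3453.41 + 2330.74 = 5784.15.
Under uncorrelated errors the observed covariances equal the true-score covariances, so only the own-variance terms attenuate.
True-score variance = [2.2²·14.1²·0.59 + 2.3²·20.4²·0.92 + 2.3²·7.4²·0.77] + 2330.74 = 2816.14 + 2330.74 = 5146.88.
Reliability = 5146.88 / 5784.15 = 0.8898.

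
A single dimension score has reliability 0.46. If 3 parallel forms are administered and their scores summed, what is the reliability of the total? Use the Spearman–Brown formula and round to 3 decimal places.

ρ_k = kρ / (1 + (k−1)ρ) = 3·0.46 / (1 + 2·0.46) = 1.380 / 1.920 = 0.719.

0.719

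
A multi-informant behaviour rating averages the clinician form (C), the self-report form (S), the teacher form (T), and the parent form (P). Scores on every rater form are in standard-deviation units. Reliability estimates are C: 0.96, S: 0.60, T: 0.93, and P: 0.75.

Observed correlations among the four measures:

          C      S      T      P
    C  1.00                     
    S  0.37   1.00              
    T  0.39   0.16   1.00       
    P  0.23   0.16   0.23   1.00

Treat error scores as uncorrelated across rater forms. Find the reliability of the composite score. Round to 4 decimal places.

0.8927

Var(C+S+T+P) = 4 + 2·[0.37 + 0.39 + 0.23 + 0.16 + 0.16 + 0.23] = 4 + 3.08 = 7.08.
Under uncorrelated errors the observed covariances equal the true-score covariances, so only the own-variance terms attenuate.
True-score variance = [0.96 + 0.60 + 0.93 + 0.75] + 3.08 = 3.24 + 3.08 = 6.32.
Reliability = 6.32 / 7.08 = 0.8927.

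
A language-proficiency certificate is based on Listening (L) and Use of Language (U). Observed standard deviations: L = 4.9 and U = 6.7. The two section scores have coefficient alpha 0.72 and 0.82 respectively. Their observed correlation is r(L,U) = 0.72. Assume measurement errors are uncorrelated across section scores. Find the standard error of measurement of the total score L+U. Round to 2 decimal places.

Var(total) = 68.9 + 47.2752 = 116.175.
True-score variance = 54.097 + 47.2752 = 101.372, so reliability = 0.8726.
Error variance = 116.175 − 101.372 = 14.803; SEM = √14.803 = 3.85.

3.85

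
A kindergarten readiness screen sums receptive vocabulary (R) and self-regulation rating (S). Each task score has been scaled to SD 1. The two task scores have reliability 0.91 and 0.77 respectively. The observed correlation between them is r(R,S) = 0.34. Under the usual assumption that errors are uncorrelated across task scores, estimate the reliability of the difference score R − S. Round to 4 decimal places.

0.7576

Var(R−S) = 1 + 1 − 2·0.34 = 2 − 0.68 = 1.32.
Under uncorrelated errors the observed covariances equal the true-score covariances, so only the own-variance terms attenuate.
True-score variance = [0.91 + 0.77] − 0.68 = 1.68 − 0.68 = 1.
Reliability = 1 / 1.32 = 0.7576.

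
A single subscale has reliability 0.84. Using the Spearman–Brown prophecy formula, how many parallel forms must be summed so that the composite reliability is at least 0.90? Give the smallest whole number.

k ≥ ρ*(1−ρ₁)/(ρ₁(1−ρ*)) = 0.90·0.16 / (0.84·0.10) = 1.714.
Smallest integer k = 2.

2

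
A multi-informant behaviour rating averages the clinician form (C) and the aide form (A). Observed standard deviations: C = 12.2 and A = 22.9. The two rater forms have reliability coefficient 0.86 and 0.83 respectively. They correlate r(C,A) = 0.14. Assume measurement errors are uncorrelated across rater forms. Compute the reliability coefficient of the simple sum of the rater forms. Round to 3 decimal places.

0.854

Var(C+A) = 12.2² + 22.9² + 2·[12.2·22.9·0.14] = 673.25 + 78.2264 = 751.476.
With uncorrelated errors the cross-covariances are all true-score covariance, so they carry over unchanged; only the diagonal terms shrink to ρᵢσᵢ².
True-score variance = [12.2²·0.86 + 22.9²·0.83] + 78.2264 = 563.263 + 78.2264 = 641.489.
Reliability = 641.489 / 751.476 = 0.854.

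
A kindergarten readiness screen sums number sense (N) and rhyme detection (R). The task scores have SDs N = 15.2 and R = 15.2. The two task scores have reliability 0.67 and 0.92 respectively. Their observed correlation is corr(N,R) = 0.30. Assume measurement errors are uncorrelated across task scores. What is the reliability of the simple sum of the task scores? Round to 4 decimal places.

0.8423

Var(N+R) = 15.2² + 15.2² + 2·[15.2·15.2·0.30] = 462.08 + 138.624 = 600.704.
Because errors are independent across components, Cov(Tᵢ,Tⱼ) = Cov(Xᵢ,Xⱼ); the off-diagonal part of the true-score variance is the same as above.
True-score variance = [15.2²·0.67 + 15.2²·0.92] + 138.624 = 367.354 + 138.624 = 505.978.
Reliability = 505.978 / 600.704 = 0.8423.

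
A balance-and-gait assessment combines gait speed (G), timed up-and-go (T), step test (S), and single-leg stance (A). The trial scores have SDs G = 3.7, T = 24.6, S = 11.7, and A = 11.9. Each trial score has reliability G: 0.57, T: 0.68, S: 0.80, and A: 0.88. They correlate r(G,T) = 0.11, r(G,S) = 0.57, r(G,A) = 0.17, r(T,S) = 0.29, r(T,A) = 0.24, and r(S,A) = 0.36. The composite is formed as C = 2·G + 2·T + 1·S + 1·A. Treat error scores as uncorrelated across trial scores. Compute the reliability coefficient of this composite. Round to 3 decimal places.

0.771

Var(C) = 2²·3.7² + 2²·24.6² + 11.7² + 11.9² + 2·[4·3.7·24.6·0.11 + 2·3.7·11.7·0.57 + 2·3.7·11.9·0.17 + 2·24.6·11.7·0.29 + 2·24.6·11.9·0.24 + 11.7·11.9·0.36] = 2753.9 + 923.886 = 3677.79.
With uncorrelated errors the cross-covariances are all true-score covariance, so they carry over unchanged; only the diagonal terms shrink to ρᵢσᵢ².
True-score variance = [2²·3.7²·0.57 + 2²·24.6²·0.68 + 11.7²·0.80 + 11.9²·0.88] + 923.886 = 1911.38 + 923.886 = 2835.26.
Reliability = 2835.26 / 3677.79 = 0.771.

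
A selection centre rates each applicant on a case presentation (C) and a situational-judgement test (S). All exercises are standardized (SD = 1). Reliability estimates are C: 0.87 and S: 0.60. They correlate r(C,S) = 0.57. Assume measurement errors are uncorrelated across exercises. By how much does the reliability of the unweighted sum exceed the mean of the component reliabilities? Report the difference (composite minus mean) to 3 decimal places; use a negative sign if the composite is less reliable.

0.096

Var(sum) = 2 + 1.14 = 3.14; true-score variance = 1.47 + 1.14 = 2.61; composite reliability = 0.8312.
Mean component reliability = 0.7350.
Difference = 0.8312 − 0.7350 = 0.096.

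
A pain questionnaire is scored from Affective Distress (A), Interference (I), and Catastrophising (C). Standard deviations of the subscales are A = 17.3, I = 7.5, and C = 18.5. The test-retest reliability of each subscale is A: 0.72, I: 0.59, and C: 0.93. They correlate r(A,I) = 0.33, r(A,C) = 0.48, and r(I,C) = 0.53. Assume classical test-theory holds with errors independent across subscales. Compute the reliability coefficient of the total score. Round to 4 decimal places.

0.8943

Var(A+I+C) = 17.3² + 7.5² + 18.5² + 2·[17.3·7.5·0.33 + 17.3·18.5·0.48 + 7.5·18.5·0.53] = 697.79 + 539.958 = 1237.75.
Under uncorrelated errors the observed covariances equal the true-score covariances, so only the own-variance terms attenuate.
True-score variance = [17.3²·0.72 + 7.5²·0.59 + 18.5²·0.93] + 539.958 = 566.969 + 539.958 = 1106.93.
Reliability = 1106.93 / 1237.75 = 0.8943.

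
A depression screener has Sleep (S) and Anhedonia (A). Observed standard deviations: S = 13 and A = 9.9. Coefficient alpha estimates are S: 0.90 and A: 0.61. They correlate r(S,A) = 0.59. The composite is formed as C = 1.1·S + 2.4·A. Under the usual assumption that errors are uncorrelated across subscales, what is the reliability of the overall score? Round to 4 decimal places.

0.7943

Var(C) = 1.1²·13² + 2.4²·9.9² + 2·[2.64·13·9.9·0.59] = 769.028 + 400.926 = 1169.95.
Because errors are independent across components, Cov(Tᵢ,Tⱼ) = Cov(Xᵢ,Xⱼ); the off-diagonal part of the true-score variance is the same as above.
True-score variance = [1.1²·13²·0.90 + 2.4²·9.9²·0.61] + 400.926 = 528.409 + 400.926 = 929.335.
Reliability = 929.335 / 1169.95 = 0.7943.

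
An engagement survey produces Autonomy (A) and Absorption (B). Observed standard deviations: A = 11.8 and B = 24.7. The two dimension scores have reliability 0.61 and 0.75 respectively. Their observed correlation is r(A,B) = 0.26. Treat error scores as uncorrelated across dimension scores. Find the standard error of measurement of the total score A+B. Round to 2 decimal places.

14.38

Var(total) = 749.33 + 151.559 = 900.889.
True-score variance = 542.504 + 151.559 = 694.063, so reliability = 0.7704.
Error variance = 900.889 − 694.063 = 206.826; SEM = √206.826 = 14.38.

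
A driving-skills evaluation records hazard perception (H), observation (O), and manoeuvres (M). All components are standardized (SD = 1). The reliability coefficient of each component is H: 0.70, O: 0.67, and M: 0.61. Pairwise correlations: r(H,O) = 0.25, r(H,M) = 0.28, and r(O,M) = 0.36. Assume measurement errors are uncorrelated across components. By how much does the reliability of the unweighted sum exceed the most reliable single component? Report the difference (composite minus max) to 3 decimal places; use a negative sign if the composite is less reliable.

Var(sum) = 3 + 1.78 = 4.78; true-score variance = 1.98 + 1.78 = 3.76; composite reliability = 0.7866.
Max component reliability = 0.7000.
Difference = 0.7866 − 0.7000 = 0.087.

0.087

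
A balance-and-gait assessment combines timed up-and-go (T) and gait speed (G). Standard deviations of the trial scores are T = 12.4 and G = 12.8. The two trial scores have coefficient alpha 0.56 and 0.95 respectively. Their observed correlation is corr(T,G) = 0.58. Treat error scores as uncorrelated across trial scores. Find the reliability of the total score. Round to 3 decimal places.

Var(T+G) = 12.4² + 12.8² + 2·[12.4·12.8·0.58] = 317.6 + 184.115 = 501.715.
With uncorrelated errors the cross-covariances are all true-score covariance, so they carry over unchanged; only the diagonal terms shrink to ρᵢσᵢ².
True-score variance = [12.4²·0.56 + 12.8²·0.95] + 184.115 = 241.754 + 184.115 = 425.869.
Reliability = 425.869 / 501.715 = 0.849.

0.849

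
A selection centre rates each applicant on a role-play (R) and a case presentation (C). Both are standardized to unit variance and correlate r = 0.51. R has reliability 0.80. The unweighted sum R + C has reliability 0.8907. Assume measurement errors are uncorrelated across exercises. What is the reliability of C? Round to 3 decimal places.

0.870

Var(R+C) = 2 + 2·0.51 = 3.020.
True-score variance = ρ_R + ρ_C + 2·0.51, so 0.8907 = (0.80 + ρ_C + 1.02) / 3.020.
ρ_C = 0.8907·3.020 − 0.80 − 1.02 = 0.870.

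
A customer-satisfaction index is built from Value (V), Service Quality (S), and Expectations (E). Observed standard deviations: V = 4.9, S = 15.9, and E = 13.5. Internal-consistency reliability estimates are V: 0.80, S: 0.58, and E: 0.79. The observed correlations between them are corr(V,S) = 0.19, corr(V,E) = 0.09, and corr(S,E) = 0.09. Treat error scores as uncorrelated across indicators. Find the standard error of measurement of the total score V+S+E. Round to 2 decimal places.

12.22

Var(total) = 459.07 + 80.1498 = 539.22.
True-score variance = 309.815 + 80.1498 = 389.965, so reliability = 0.7232.
Error variance = 539.22 − 389.965 = 149.255; SEM = √149.255 = 12.22.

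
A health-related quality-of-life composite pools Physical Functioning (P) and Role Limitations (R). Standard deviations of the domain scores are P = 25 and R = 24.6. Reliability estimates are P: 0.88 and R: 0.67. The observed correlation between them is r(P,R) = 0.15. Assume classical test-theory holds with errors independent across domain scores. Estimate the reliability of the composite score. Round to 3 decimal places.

0.806

Var(P+R) = 25² + 24.6² + 2·[25·24.6·0.15] = 1230.16 + 184.5 = 1414.66.
Under uncorrelated errors the observed covariances equal the true-score covariances, so only the own-variance terms attenuate.
True-score variance = [25²·0.88 + 24.6²·0.67] + 184.5 = 955.457 + 184.5 = 1139.96.
Reliability = 1139.96 / 1414.66 = 0.806.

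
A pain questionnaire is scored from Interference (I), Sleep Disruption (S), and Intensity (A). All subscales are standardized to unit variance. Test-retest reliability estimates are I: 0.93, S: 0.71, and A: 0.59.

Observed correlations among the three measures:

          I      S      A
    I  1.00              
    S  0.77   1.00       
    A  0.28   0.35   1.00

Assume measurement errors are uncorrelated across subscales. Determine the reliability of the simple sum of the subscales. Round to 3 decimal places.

0.867

Var(I+S+A) = 3 + 2·[0.77 + 0.28 + 0.35] = 3 + 2.8 = 5.8.
With uncorrelated errors the cross-covariances are all true-score covariance, so they carry over unchanged; only the diagonal terms shrink to ρᵢσᵢ².
True-score variance = [0.93 + 0.71 + 0.59] + 2.8 = 2.23 + 2.8 = 5.03.
Reliability = 5.03 / 5.8 = 0.867.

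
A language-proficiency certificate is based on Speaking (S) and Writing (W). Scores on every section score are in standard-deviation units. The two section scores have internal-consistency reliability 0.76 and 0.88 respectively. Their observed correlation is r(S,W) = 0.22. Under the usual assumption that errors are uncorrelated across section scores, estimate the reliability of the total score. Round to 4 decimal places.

Var(S+W) = 2 + 2·[0.22] = 2 + 0.44 = 2.44.
Under uncorrelated errors the observed covariances equal the true-score covariances, so only the own-variance terms attenuate.
True-score variance = [0.76 + 0.88] + 0.44 = 1.64 + 0.44 = 2.08.
Reliability = 2.08 / 2.44 = 0.8525.

0.8525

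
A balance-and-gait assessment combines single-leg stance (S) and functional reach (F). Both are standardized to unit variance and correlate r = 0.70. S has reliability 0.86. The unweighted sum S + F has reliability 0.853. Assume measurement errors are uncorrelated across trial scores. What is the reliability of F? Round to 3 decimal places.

Var(S+F) = 2 + 2·0.70 = 3.400.
True-score variance = ρ_S + ρ_F + 2·0.70, so 0.853 = (0.86 + ρ_F + 1.40) / 3.400.
ρ_F = 0.853·3.400 − 0.86 − 1.40 = 0.640.

0.640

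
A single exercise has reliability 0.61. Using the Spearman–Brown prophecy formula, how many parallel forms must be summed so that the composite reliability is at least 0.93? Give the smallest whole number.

9

k ≥ ρ*(1−ρ₁)/(ρ₁(1−ρ*)) = 0.93·0.39 / (0.61·0.07) = 8.494.
Smallest integer k = 9.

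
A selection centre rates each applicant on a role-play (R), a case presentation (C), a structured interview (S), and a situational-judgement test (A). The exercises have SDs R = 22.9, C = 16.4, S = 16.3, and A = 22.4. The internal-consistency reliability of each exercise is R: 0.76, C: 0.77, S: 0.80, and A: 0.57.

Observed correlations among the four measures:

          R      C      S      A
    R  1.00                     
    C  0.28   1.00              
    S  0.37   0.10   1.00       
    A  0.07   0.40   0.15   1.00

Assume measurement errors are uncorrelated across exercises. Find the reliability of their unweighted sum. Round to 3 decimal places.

0.823

Var(R+C+S+A) = 22.9² + 16.4² + 16.3² + 22.4² + 2·[22.9·16.4·0.28 + 22.9·16.3·0.37 + 22.9·22.4·0.07 + 16.4·16.3·0.10 + 16.4·22.4·0.40 + 16.3·22.4·0.15] = 1560.82 + 1015.24 = 2576.06.
With uncorrelated errors the cross-covariances are all true-score covariance, so they carry over unchanged; only the diagonal terms shrink to ρᵢσᵢ².
True-score variance = [22.9²·0.76 + 16.4²·0.77 + 16.3²·0.80 + 22.4²·0.57] + 1015.24 = 1104.21 + 1015.24 = 2119.44.
Reliability = 2119.44 / 2576.06 = 0.823.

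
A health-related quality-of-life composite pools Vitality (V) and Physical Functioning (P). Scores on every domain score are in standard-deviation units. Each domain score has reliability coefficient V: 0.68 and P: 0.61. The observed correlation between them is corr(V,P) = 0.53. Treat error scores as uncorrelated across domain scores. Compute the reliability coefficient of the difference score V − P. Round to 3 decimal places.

Var(V−P) = 1 + 1 − 2·0.53 = 2 − 1.06 = 0.94.
Under uncorrelated errors the observed covariances equal the true-score covariances, so only the own-variance terms attenuate.
True-score variance = [0.68 + 0.61] − 1.06 = 1.29 − 1.06 = 0.23.
Reliability = 0.23 / 0.94 = 0.245.

0.245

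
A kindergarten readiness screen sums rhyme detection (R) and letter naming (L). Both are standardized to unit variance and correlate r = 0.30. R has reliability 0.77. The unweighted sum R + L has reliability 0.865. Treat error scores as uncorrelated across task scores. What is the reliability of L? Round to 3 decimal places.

0.879

Var(R+L) = 2 + 2·0.30 = 2.600.
True-score variance = ρ_R + ρ_L + 2·0.30, so 0.865 = (0.77 + ρ_L + 0.60) / 2.600.
ρ_L = 0.865·2.600 − 0.77 − 0.60 = 0.879.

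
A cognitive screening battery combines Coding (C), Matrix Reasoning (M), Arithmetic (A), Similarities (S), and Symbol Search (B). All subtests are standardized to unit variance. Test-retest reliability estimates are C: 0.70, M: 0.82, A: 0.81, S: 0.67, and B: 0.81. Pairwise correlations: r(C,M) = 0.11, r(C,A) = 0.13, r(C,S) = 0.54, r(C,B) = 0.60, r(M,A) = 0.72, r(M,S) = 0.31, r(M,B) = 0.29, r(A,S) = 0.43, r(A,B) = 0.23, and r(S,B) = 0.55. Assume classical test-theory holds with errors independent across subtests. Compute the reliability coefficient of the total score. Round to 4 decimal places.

Var(C+M+A+S+B) = 5 + 2·[0.11 + 0.13 + 0.54 + 0.60 + 0.72 + 0.31 + 0.29 + 0.43 + 0.23 + 0.55] = 5 + 7.82 = 12.82.
With uncorrelated errors the cross-covariances are all true-score covariance, so they carry over unchanged; only the diagonal terms shrink to ρᵢσᵢ².
True-score variance = [0.70 + 0.82 + 0.81 + 0.67 + 0.81] + 7.82 = 3.81 + 7.82 = 11.63.
Reliability = 11.63 / 12.82 = 0.9072.

0.9072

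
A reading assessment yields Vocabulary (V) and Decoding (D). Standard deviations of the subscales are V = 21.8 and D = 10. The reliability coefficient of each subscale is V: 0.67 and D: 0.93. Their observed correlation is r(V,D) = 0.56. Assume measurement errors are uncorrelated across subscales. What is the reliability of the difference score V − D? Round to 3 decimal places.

0.505

Var(V−D) = 21.8² + 10² − 2·21.8·10·0.56 = 575.24 − 244.16 = 331.08.
Because errors are independent across components, Cov(Tᵢ,Tⱼ) = Cov(Xᵢ,Xⱼ); the off-diagonal part of the true-score variance is the same as above.
True-score variance = [21.8²·0.67 + 10²·0.93] − 244.16 = 411.411 − 244.16 = 167.251.
Reliability = 167.251 / 331.08 = 0.505.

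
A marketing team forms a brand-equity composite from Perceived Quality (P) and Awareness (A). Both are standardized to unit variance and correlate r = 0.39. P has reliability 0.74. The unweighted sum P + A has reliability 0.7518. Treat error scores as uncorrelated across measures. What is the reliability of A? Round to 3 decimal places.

Var(P+A) = 2 + 2·0.39 = 2.780.
True-score variance = ρ_P + ρ_A + 2·0.39, so 0.7518 = (0.74 + ρ_A + 0.78) / 2.780.
ρ_A = 0.7518·2.780 − 0.74 − 0.78 = 0.570.

0.570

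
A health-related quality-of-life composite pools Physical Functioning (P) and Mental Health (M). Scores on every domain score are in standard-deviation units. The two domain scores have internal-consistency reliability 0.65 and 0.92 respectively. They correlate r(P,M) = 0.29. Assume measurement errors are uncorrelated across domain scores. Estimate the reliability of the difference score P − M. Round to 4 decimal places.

0.6972

Var(P−M) = 1 + 1 − 2·0.29 = 2 − 0.58 = 1.42.
Because errors are independent across components, Cov(Tᵢ,Tⱼ) = Cov(Xᵢ,Xⱼ); the off-diagonal part of the true-score variance is the same as above.
True-score variance = [0.65 + 0.92] − 0.58 = 1.57 − 0.58 = 0.99.
Reliability = 0.99 / 1.42 = 0.6972.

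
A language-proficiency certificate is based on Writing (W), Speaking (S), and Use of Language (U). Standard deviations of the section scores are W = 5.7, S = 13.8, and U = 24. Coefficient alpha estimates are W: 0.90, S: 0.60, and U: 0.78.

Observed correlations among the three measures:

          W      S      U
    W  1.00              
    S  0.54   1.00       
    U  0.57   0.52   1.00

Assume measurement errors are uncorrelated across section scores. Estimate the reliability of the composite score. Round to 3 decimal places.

0.851

Var(W+S+U) = 5.7² + 13.8² + 24² + 2·[5.7·13.8·0.54 + 5.7·24·0.57 + 13.8·24·0.52] = 798.93 + 585.353 = 1384.28.
Under uncorrelated errors the observed covariances equal the true-score covariances, so only the own-variance terms attenuate.
True-score variance = [5.7²·0.90 + 13.8²·0.60 + 24²·0.78] + 585.353 = 592.785 + 585.353 = 1178.14.
Reliability = 1178.14 / 1384.28 = 0.851.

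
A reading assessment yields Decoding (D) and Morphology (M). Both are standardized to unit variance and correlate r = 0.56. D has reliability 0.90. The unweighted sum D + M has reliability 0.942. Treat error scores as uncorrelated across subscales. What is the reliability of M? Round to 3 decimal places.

0.919

Var(D+M) = 2 + 2·0.56 = 3.120.
True-score variance = ρ_D + ρ_M + 2·0.56, so 0.942 = (0.90 + ρ_M + 1.12) / 3.120.
ρ_M = 0.942·3.120 − 0.90 − 1.12 = 0.919.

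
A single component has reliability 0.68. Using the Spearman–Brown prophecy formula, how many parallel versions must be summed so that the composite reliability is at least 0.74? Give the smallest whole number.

k ≥ ρ*(1−ρ₁)/(ρ₁(1−ρ*)) = 0.74·0.32 / (0.68·0.26) = 1.339.
Smallest integer k = 2.

2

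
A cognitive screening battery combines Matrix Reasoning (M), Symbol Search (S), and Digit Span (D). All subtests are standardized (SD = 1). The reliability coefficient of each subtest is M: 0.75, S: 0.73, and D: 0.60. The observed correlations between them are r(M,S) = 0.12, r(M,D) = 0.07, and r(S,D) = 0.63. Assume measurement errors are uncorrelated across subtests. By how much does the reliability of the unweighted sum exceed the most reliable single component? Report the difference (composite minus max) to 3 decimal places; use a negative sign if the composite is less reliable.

Var(sum) = 3 + 1.64 = 4.64; true-score variance = 2.08 + 1.64 = 3.72; composite reliability = 0.8017.
Max component reliability = 0.7500.
Difference = 0.8017 − 0.7500 = 0.052.

0.052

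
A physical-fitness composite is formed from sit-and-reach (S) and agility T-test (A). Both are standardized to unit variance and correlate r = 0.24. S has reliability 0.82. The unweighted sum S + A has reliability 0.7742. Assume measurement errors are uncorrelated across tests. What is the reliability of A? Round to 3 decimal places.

0.620

Var(S+A) = 2 + 2·0.24 = 2.480.
True-score variance = ρ_S + ρ_A + 2·0.24, so 0.7742 = (0.82 + ρ_A + 0.48) / 2.480.
ρ_A = 0.7742·2.480 − 0.82 − 0.48 = 0.620.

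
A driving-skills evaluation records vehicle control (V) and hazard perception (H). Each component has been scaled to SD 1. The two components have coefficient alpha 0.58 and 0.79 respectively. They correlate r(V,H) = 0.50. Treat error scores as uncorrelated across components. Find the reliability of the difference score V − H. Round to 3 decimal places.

Var(V−H) = 1 + 1 − 2·0.50 = 2 − 1 = 1.
Under uncorrelated errors the observed covariances equal the true-score covariances, so only the own-variance terms attenuate.
True-score variance = [0.58 + 0.79] − 1 = 1.37 − 1 = 0.37.
Reliability = 0.37 / 1 = 0.370.

0.370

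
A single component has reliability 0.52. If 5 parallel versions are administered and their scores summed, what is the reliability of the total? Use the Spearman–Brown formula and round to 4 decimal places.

0.8442

ρ_k = kρ / (1 + (k−1)ρ) = 5·0.52 / (1 + 4·0.52) = 2.600 / 3.080 = 0.8442.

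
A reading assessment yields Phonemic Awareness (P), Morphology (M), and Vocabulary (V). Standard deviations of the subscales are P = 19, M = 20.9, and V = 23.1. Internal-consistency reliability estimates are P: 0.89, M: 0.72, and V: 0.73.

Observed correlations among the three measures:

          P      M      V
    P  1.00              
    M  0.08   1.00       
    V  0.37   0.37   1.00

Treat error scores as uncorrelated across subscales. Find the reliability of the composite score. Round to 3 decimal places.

Var(P+M+V) = 19² + 20.9² + 23.1² + 2·[19·20.9·0.08 + 19·23.1·0.37 + 20.9·23.1·0.37] = 1331.42 + 745.587 = 2077.01.
Under uncorrelated errors the observed covariances equal the true-score covariances, so only the own-variance terms attenuate.
True-score variance = [19²·0.89 + 20.9²·0.72 + 23.1²·0.73] + 745.587 = 1025.33 + 745.587 = 1770.92.
Reliability = 1770.92 / 2077.01 = 0.853.

0.853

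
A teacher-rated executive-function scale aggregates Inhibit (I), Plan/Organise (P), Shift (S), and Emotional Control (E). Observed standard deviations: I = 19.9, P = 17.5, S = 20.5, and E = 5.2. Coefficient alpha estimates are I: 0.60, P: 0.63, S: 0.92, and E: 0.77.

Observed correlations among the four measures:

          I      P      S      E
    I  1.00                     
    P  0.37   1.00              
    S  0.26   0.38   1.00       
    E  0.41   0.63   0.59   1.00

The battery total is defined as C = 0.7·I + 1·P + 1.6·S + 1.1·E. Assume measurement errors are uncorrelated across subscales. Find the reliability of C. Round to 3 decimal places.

0.901

Var(C) = 0.7²·19.9² + 17.5² + 1.6²·20.5² + 1.1²·5.2² + 2·[0.7·19.9·17.5·0.37 + 1.12·19.9·20.5·0.26 + 0.77·19.9·5.2·0.41 + 1.6·17.5·20.5·0.38 + 1.1·17.5·5.2·0.63 + 1.76·20.5·5.2·0.59] = 1608.85 + 1267.07 = 2875.93.
Under uncorrelated errors the observed covariances equal the true-score covariances, so only the own-variance terms attenuate.
True-score variance = [0.7²·19.9²·0.60 + 17.5²·0.63 + 1.6²·20.5²·0.92 + 1.1²·5.2²·0.77] + 1267.07 = 1324.33 + 1267.07 = 2591.4.
Reliability = 2591.4 / 2875.93 = 0.901.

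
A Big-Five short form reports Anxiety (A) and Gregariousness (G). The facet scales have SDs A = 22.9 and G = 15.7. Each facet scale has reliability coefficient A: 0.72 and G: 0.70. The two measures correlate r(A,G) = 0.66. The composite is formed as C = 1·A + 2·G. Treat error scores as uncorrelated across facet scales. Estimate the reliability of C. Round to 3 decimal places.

Var(C) = 22.9² + 2²·15.7² + 2·[2·22.9·15.7·0.66] = 1510.37 + 949.159 = 2459.53.
Under uncorrelated errors the observed covariances equal the true-score covariances, so only the own-variance terms attenuate.
True-score variance = [22.9²·0.72 + 2²·15.7²·0.70] + 949.159 = 1067.75 + 949.159 = 2016.91.
Reliability = 2016.91 / 2459.53 = 0.820.

0.820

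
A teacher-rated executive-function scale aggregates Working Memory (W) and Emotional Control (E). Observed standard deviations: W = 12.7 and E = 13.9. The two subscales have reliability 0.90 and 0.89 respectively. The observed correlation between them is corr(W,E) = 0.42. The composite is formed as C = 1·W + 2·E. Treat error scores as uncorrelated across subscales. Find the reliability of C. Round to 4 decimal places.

Var(C) = 12.7² + 2²·13.9² + 2·[2·12.7·13.9·0.42] = 934.13 + 296.57 = 1230.7.
Under uncorrelated errors the observed covariances equal the true-score covariances, so only the own-variance terms attenuate.
True-score variance = [12.7²·0.90 + 2²·13.9²·0.89] + 296.57 = 832.989 + 296.57 = 1129.56.
Reliability = 1129.56 / 1230.7 = 0.9178.

0.9178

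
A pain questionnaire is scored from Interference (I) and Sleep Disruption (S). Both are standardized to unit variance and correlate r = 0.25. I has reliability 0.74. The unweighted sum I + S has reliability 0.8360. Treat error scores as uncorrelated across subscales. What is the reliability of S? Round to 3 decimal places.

0.850

Var(I+S) = 2 + 2·0.25 = 2.500.
True-score variance = ρ_I + ρ_S + 2·0.25, so 0.8360 = (0.74 + ρ_S + 0.50) / 2.500.
ρ_S = 0.8360·2.500 − 0.74 − 0.50 = 0.850.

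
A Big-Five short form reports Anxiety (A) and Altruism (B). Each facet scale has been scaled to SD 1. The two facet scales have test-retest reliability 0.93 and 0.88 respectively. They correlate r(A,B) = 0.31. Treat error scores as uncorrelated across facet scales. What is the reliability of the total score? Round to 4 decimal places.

Var(A+B) = 2 + 2·[0.31] = 2 + 0.62 = 2.62.
Because errors are independent across components, Cov(Tᵢ,Tⱼ) = Cov(Xᵢ,Xⱼ); the off-diagonal part of the true-score variance is the same as above.
True-score variance = [0.93 + 0.88] + 0.62 = 1.81 + 0.62 = 2.43.
Reliability = 2.43 / 2.62 = 0.9275.

0.9275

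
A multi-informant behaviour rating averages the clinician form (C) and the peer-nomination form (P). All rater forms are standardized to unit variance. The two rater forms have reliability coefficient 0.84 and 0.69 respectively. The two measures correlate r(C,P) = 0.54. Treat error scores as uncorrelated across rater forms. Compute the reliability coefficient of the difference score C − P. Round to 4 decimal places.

0.4891

Var(C−P) = 1 + 1 − 2·0.54 = 2 − 1.08 = 0.92.
Under uncorrelated errors the observed covariances equal the true-score covariances, so only the own-variance terms attenuate.
True-score variance = [0.84 + 0.69] − 1.08 = 1.53 − 1.08 = 0.45.
Reliability = 0.45 / 0.92 = 0.4891.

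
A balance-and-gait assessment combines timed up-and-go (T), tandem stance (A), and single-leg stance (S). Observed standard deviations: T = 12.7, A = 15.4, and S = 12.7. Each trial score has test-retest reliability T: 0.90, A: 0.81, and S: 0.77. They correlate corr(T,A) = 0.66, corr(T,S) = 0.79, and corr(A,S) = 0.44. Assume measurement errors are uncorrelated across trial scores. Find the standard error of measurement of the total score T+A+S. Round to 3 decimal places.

Var(total) = 559.74 + 685.114 = 1244.85.
True-score variance = 461.454 + 685.114 = 1146.57, so reliability = 0.9210.
Error variance = 1244.85 − 1146.57 = 98.2861; SEM = √98.2861 = 9.914.

9.914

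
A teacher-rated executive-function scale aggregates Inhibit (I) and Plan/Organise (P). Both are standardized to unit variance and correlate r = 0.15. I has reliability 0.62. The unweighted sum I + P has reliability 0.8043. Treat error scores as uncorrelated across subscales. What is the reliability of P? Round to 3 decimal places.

0.930

Var(I+P) = 2 + 2·0.15 = 2.300.
True-score variance = ρ_I + ρ_P + 2·0.15, so 0.8043 = (0.62 + ρ_P + 0.30) / 2.300.
ρ_P = 0.8043·2.300 − 0.62 − 0.30 = 0.930.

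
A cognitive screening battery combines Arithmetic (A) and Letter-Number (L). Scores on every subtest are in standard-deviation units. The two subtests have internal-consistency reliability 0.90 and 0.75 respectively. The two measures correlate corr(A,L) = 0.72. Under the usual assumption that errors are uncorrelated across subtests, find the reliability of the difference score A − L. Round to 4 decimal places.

Var(A−L) = 1 + 1 − 2·0.72 = 2 − 1.44 = 0.56.
Under uncorrelated errors the observed covariances equal the true-score covariances, so only the own-variance terms attenuate.
True-score variance = [0.90 + 0.75] − 1.44 = 1.65 − 1.44 = 0.21.
Reliability = 0.21 / 0.56 = 0.3750.

0.3750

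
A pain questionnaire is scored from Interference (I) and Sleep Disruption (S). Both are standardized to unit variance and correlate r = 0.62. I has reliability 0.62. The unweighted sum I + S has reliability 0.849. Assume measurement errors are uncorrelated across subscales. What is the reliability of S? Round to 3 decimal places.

0.891

Var(I+S) = 2 + 2·0.62 = 3.240.
True-score variance = ρ_I + ρ_S + 2·0.62, so 0.849 = (0.62 + ρ_S + 1.24) / 3.240.
ρ_S = 0.849·3.240 − 0.62 − 1.24 = 0.891.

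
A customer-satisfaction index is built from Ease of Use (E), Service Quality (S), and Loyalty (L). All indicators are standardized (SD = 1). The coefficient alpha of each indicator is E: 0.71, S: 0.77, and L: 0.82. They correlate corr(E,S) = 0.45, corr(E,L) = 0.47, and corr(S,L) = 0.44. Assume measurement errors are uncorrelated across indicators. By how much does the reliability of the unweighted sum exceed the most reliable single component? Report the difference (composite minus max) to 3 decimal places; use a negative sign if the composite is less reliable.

Var(sum) = 3 + 2.72 = 5.72; true-score variance = 2.3 + 2.72 = 5.02; composite reliability = 0.8776.
Max component reliability = 0.8200.
Difference = 0.8776 − 0.8200 = 0.058.

0.058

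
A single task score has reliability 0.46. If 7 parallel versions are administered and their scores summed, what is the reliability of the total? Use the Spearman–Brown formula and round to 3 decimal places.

ρ_k = kρ / (1 + (k−1)ρ) = 7·0.46 / (1 + 6·0.46) = 3.220 / 3.760 = 0.856.

0.856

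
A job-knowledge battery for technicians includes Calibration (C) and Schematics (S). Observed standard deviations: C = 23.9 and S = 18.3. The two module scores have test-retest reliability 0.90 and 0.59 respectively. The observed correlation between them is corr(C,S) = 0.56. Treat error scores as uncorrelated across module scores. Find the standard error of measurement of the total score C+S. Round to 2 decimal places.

Var(total) = 906.1 + 489.854 = 1395.95.
True-score variance = 711.674 + 489.854 = 1201.53, so reliability = 0.8607.
Error variance = 1395.95 − 1201.53 = 194.426; SEM = √194.426 = 13.94.

13.94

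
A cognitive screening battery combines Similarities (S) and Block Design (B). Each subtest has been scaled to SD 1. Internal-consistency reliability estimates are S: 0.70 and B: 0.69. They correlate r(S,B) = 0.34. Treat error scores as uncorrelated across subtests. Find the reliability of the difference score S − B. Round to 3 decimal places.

0.538

Var(S−B) = 1 + 1 − 2·0.34 = 2 − 0.68 = 1.32.
Because errors are independent across components, Cov(Tᵢ,Tⱼ) = Cov(Xᵢ,Xⱼ); the off-diagonal part of the true-score variance is the same as above.
True-score variance = [0.70 + 0.69] − 0.68 = 1.39 − 0.68 = 0.71.
Reliability = 0.71 / 1.32 = 0.538.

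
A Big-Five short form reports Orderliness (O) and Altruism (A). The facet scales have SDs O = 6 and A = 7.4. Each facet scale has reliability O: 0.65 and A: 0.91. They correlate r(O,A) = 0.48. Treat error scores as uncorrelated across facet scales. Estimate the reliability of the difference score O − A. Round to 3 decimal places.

Var(O−A) = 6² + 7.4² − 2·6·7.4·0.48 = 90.76 − 42.624 = 48.136.
Under uncorrelated errors the observed covariances equal the true-score covariances, so only the own-variance terms attenuate.
True-score variance = [6²·0.65 + 7.4²·0.91] − 42.624 = 73.2316 − 42.624 = 30.6076.
Reliability = 30.6076 / 48.136 = 0.636.

0.636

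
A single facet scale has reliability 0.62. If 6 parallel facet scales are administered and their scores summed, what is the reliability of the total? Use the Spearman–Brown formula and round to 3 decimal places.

ρ_k = kρ / (1 + (k−1)ρ) = 6·0.62 / (1 + 5·0.62) = 3.720 / 4.100 = 0.907.

0.907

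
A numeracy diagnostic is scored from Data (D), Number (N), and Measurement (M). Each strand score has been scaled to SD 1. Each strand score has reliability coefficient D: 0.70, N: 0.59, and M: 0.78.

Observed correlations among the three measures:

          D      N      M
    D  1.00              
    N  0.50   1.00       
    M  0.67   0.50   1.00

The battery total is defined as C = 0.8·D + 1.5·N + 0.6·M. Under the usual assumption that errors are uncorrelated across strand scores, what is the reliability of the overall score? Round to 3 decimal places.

Var(C) = 0.8² + 1.5² + 0.6² + 2·[1.2·0.50 + 0.48·0.67 + 0.9·0.50] = 3.25 + 2.7432 = 5.9932.
Because errors are independent across components, Cov(Tᵢ,Tⱼ) = Cov(Xᵢ,Xⱼ); the off-diagonal part of the true-score variance is the same as above.
True-score variance = [0.8²·0.70 + 1.5²·0.59 + 0.6²·0.78] + 2.7432 = 2.0563 + 2.7432 = 4.7995.
Reliability = 4.7995 / 5.9932 = 0.801.

0.801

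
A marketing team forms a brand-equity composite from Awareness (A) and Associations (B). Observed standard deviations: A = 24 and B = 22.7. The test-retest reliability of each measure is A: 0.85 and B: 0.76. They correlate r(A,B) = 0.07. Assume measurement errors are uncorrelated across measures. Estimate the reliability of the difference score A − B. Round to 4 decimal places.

0.7930

Var(A−B) = 24² + 22.7² − 2·24·22.7·0.07 = 1091.29 − 76.272 = 1015.02.
Because errors are independent across components, Cov(Tᵢ,Tⱼ) = Cov(Xᵢ,Xⱼ); the off-diagonal part of the true-score variance is the same as above.
True-score variance = [24²·0.85 + 22.7²·0.76] − 76.272 = 881.22 − 76.272 = 804.948.
Reliability = 804.948 / 1015.02 = 0.7930.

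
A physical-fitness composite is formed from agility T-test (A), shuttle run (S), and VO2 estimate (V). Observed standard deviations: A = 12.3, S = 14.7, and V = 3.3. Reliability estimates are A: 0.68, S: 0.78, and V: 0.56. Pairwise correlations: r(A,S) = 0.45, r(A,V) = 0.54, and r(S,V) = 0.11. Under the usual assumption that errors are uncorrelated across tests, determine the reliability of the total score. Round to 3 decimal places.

Var(A+S+V) = 12.3² + 14.7² + 3.3² + 2·[12.3·14.7·0.45 + 12.3·3.3·0.54 + 14.7·3.3·0.11] = 378.27 + 217.238 = 595.508.
Because errors are independent across components, Cov(Tᵢ,Tⱼ) = Cov(Xᵢ,Xⱼ); the off-diagonal part of the true-score variance is the same as above.
True-score variance = [12.3²·0.68 + 14.7²·0.78 + 3.3²·0.56] + 217.238 = 277.526 + 217.238 = 494.764.
Reliability = 494.764 / 595.508 = 0.831.

0.831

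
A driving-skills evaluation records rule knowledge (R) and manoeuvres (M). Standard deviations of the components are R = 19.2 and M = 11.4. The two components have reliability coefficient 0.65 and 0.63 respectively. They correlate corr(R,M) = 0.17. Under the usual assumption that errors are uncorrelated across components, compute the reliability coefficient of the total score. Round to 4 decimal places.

Var(R+M) = 19.2² + 11.4² + 2·[19.2·11.4·0.17] = 498.6 + 74.4192 = 573.019.
With uncorrelated errors the cross-covariances are all true-score covariance, so they carry over unchanged; only the diagonal terms shrink to ρᵢσᵢ².
True-score variance = [19.2²·0.65 + 11.4²·0.63] + 74.4192 = 321.491 + 74.4192 = 395.91.
Reliability = 395.91 / 573.019 = 0.6909.

0.6909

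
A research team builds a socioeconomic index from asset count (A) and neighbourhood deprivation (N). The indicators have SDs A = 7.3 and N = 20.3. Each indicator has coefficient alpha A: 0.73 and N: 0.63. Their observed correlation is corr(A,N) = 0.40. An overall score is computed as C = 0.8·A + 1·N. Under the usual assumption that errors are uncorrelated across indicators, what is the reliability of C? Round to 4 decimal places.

0.7012

Var(C) = 0.8²·7.3² + 20.3² + 2·[0.8·7.3·20.3·0.40] = 446.196 + 94.8416 = 541.037.
With uncorrelated errors the cross-covariances are all true-score covariance, so they carry over unchanged; only the diagonal terms shrink to ρᵢσᵢ².
True-score variance = [0.8²·7.3²·0.73 + 20.3²·0.63] + 94.8416 = 284.514 + 94.8416 = 379.355.
Reliability = 379.355 / 541.037 = 0.7012.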